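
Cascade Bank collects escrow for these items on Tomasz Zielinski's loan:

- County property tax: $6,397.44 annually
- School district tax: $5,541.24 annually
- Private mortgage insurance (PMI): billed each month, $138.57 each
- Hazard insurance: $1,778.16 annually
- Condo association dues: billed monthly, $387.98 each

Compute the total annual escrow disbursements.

$20,035.44

County property tax — $6,397.44 per year
School district tax — $5,541.24 per year
Private mortgage insurance (PMI) — $138.57 × 12 = $1,662.84 per year
Hazard insurance — $1,778.16 per year
Condo association dues — $387.98 × 12 = $4,655.76 per year
Total annual escrow = $6,397.44 + $5,541.24 + $1,662.84 + $1,778.16 + $4,655.76 = $20,035.44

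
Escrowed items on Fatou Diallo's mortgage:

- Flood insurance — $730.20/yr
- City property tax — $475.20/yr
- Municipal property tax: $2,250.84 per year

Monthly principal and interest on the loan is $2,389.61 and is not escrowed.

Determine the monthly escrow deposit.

$288.02

Flood insurance — $730.20
City property tax — $475.20
Municipal property tax — $2,250.84
Total per year = $730.20 + $475.20 + $2,250.84 = $3,456.24
Monthly = $3,456.24 ÷ 12 = $288.02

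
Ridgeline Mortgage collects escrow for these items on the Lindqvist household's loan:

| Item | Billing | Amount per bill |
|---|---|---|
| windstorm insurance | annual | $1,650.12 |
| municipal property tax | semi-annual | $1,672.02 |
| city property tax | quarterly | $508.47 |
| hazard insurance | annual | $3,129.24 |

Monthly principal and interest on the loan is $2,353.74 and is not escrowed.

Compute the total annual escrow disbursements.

Windstorm insurance = $1,650.12 annually
Municipal property tax = $1,672.02 × 2 = $3,344.04 annually
City property tax = $508.47 × 4 = $2,033.88 annually
Hazard insurance = $3,129.24 annually
Total per year = $10,157.28

$10,157.28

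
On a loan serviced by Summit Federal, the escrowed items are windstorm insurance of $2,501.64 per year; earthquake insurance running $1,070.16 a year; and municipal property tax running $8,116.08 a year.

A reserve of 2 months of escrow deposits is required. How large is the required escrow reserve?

$1,947.98

Windstorm insurance: $2,501.64 per year
Earthquake insurance: $1,070.16 per year
Municipal property tax: $8,116.08 per year
Annual escrow total = $11,687.88
Monthly = $11,687.88 ÷ 12 = $973.99
Cushion = 2 × $973.99 = $1,947.98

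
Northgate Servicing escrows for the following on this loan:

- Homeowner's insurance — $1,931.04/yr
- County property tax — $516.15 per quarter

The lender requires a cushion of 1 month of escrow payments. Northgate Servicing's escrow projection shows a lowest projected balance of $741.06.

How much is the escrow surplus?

$408.09

Homeowner's insurance: $1,931.04 per year
County property tax: $516.15 × 4 = $2,064.60 per year
Total annual escrow = $3,995.64
Monthly escrow = $3,995.64 ÷ 12 = $332.97
Required cushion = 1 × $332.97 = $332.97
Excess over cushion: $741.06 − $332.97 = $408.09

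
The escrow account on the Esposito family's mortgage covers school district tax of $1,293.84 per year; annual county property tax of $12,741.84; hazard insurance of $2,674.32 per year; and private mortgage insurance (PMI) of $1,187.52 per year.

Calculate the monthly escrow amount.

School district tax — $1,293.84 per year
County property tax — $12,741.84 per year
Hazard insurance — $2,674.32 per year
Private mortgage insurance (PMI) — $1,187.52 per year
Total annual escrow = $1,293.84 + $12,741.84 + $2,674.32 + $1,187.52 = $17,897.52
Per month = $17,897.52 / 12 = $1,491.46

$1,491.46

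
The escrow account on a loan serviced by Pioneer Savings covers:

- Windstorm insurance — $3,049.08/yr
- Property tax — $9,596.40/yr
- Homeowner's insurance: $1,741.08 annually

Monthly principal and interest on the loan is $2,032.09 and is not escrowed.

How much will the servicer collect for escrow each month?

$1,198.88

Windstorm insurance — $3,049.08/yr
Property tax — $9,596.40/yr
Homeowner's insurance — $1,741.08/yr
Total annual escrow = $3,049.08 + $9,596.40 + $1,741.08 = $14,386.56
Base monthly escrow = $14,386.56 ÷ 12 = $1,198.88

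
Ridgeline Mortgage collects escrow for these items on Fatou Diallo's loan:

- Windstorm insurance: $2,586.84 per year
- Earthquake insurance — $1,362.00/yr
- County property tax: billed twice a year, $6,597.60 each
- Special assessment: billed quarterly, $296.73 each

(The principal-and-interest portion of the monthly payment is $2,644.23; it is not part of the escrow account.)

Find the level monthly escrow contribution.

Windstorm insurance = $2,586.84
Earthquake insurance = $1,362.00
County property tax = $6,597.60 × 2 = $13,195.20
Special assessment = $296.73 × 4 = $1,186.92
Combined annual = $2,586.84 + $1,362.00 + $13,195.20 + $1,186.92 = $18,330.96
Monthly = $18,330.96 / 12 = $1,527.58

$1,527.58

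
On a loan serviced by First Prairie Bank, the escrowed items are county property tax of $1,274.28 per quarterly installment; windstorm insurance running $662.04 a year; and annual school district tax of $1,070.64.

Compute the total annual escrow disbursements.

County property tax = $1,274.28 × 4 = $5,097.12/yr
Windstorm insurance = $662.04/yr
School district tax = $1,070.64/yr
Total annual escrow = $6,829.80

$6,829.80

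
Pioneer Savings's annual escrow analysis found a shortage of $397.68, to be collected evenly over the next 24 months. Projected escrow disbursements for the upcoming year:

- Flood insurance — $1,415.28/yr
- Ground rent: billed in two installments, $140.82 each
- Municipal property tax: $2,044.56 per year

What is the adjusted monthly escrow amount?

$328.36

Flood insurance: $1,415.28 annually
Ground rent: $140.82 × 2 = $281.64 annually
Municipal property tax: $2,044.56 annually
Combined annual = $1,415.28 + $281.64 + $2,044.56 = $3,741.48
Monthly = $3,741.48 / 12 = $311.79
Monthly shortage recovery: $397.68 / 24 = $16.57
New monthly escrow = $311.79 + $16.57 = $328.36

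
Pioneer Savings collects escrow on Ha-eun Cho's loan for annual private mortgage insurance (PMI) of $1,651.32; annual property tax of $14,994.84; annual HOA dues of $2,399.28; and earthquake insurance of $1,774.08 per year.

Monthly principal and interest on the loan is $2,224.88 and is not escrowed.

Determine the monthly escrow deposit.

Private mortgage insurance (PMI): $1,651.32
Property tax: $14,994.84
HOA dues: $2,399.28
Earthquake insurance: $1,774.08
Yearly total = $20,819.52
Base monthly escrow = $20,819.52 / 12 = $1,734.96

$1,734.96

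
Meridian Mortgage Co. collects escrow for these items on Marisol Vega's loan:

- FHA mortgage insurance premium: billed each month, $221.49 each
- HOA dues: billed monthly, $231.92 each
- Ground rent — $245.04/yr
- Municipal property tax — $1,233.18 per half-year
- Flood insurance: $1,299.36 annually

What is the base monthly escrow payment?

$787.64

FHA mortgage insurance premium — $221.49 × 12 = $2,657.88 per year
HOA dues — $231.92 × 12 = $2,783.04 per year
Ground rent — $245.04 per year
Municipal property tax — $1,233.18 × 2 = $2,466.36 per year
Flood insurance — $1,299.36 per year
Total annual escrow = $2,657.88 + $2,783.04 + $245.04 + $2,466.36 + $1,299.36 = $9,451.68
Monthly = $9,451.68 / 12 = $787.64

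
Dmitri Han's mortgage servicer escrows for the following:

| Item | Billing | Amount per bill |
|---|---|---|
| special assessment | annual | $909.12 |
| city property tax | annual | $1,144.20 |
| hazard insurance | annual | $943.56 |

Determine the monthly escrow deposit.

$249.74

Special assessment = $909.12 per year
City property tax = $1,144.20 per year
Hazard insurance = $943.56 per year
Yearly total = $2,996.88
Monthly escrow = $2,996.88 ÷ 12 = $249.74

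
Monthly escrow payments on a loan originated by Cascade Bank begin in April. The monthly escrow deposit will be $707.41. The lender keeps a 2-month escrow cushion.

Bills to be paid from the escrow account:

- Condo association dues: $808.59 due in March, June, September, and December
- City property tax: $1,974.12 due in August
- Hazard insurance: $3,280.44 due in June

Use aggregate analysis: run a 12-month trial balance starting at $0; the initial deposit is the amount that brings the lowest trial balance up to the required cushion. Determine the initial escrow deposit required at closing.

Cushion = 2 × $707.41 = $1,414.82
Trial balance (start $0, +$707.41 each month, − disbursements):
  Apr: +$707.41 → $707.41
  May: +$707.41 → $1,414.82
  Jun: +$707.41 − $4,089.03 → -$1,966.80
  Jul: +$707.41 → -$1,259.39
  Aug: +$707.41 − $1,974.12 → -$2,526.10
  Sep: +$707.41 − $808.59 → -$2,627.28
  Oct: +$707.41 → -$1,919.87
  Nov: +$707.41 → -$1,212.46
  Dec: +$707.41 − $808.59 → -$1,313.64
  Jan: +$707.41 → -$606.23
  Feb: +$707.41 → $101.18
  Mar: +$707.41 − $808.59 → $0.00
Lowest trial balance = -$2,627.28 (Sep)
Initial deposit = cushion − low point = $1,414.82 − (-$2,627.28) = $4,042.10

$4,042.10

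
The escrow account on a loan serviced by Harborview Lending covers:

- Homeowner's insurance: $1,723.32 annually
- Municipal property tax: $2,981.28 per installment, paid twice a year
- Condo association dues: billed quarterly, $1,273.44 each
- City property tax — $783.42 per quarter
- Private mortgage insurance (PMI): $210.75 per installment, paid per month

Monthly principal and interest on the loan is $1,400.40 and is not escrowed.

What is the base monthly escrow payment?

Homeowner's insurance: $1,723.32 annually
Municipal property tax: $2,981.28 × 2 = $5,962.56 annually
Condo association dues: $1,273.44 × 4 = $5,093.76 annually
City property tax: $783.42 × 4 = $3,133.68 annually
Private mortgage insurance (PMI): $210.75 × 12 = $2,529.00 annually
Total annual escrow = $1,723.32 + $5,962.56 + $5,093.76 + $3,133.68 + $2,529.00 = $18,442.32
Monthly escrow = $18,442.32 ÷ 12 = $1,536.86

$1,536.86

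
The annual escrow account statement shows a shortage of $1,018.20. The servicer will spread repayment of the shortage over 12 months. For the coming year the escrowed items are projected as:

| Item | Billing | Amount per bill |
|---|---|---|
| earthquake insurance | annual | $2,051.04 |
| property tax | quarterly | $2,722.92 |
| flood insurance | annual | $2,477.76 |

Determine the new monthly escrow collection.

Earthquake insurance: $2,051.04 annually
Property tax: $2,722.92 × 4 = $10,891.68 annually
Flood insurance: $2,477.76 annually
Combined annual = $2,051.04 + $10,891.68 + $2,477.76 = $15,420.48
Monthly escrow = $15,420.48 ÷ 12 = $1,285.04
Monthly shortage recovery: $1,018.20 ÷ 12 = $84.85
New monthly escrow = $1,285.04 + $84.85 = $1,369.89

$1,369.89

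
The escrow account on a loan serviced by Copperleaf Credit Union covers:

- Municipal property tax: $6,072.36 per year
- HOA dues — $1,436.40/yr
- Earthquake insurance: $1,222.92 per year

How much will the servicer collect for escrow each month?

$727.64

Municipal property tax = $6,072.36 annually
HOA dues = $1,436.40 annually
Earthquake insurance = $1,222.92 annually
Total per year = $8,731.68
Base monthly escrow = $8,731.68 / 12 = $727.64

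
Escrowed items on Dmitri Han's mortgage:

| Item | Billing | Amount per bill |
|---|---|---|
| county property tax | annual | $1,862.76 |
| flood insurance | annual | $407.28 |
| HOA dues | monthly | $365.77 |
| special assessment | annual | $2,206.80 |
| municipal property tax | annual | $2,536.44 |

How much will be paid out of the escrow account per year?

County property tax — $1,862.76 per year
Flood insurance — $407.28 per year
HOA dues — $365.77 × 12 = $4,389.24 per year
Special assessment — $2,206.80 per year
Municipal property tax — $2,536.44 per year
Annual escrow total = $1,862.76 + $407.28 + $4,389.24 + $2,206.80 + $2,536.44 = $11,402.52

$11,402.52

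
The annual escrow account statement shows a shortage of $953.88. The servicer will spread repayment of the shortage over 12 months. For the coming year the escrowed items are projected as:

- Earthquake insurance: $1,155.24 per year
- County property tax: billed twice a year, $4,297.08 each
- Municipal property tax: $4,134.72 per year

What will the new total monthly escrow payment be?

$1,236.50

Earthquake insurance — $1,155.24 annually
County property tax — $4,297.08 × 2 = $8,594.16 annually
Municipal property tax — $4,134.72 annually
Annual escrow total = $1,155.24 + $8,594.16 + $4,134.72 = $13,884.12
Per month = $13,884.12 / 12 = $1,157.01
Monthly shortage recovery: $953.88 ÷ 12 = $79.49
Adjusted monthly = $1,157.01 + $79.49 = $1,236.50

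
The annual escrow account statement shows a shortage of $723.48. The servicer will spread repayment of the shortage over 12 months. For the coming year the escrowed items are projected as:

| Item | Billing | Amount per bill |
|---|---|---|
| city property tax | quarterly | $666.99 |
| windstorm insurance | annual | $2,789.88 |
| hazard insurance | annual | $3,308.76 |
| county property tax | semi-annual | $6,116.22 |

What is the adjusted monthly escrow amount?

City property tax = $666.99 × 4 = $2,667.96
Windstorm insurance = $2,789.88
Hazard insurance = $3,308.76
County property tax = $6,116.22 × 2 = $12,232.44
Total per year = $20,999.04
Monthly escrow = $20,999.04 ÷ 12 = $1,749.92
Shortage per month = $723.48 ÷ 12 = $60.29
New monthly escrow = $1,749.92 + $60.29 = $1,810.21

$1,810.21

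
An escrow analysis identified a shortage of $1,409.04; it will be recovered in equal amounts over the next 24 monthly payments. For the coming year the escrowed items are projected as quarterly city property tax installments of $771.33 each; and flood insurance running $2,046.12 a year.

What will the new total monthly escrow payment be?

City property tax — $771.33 × 4 = $3,085.32
Flood insurance — $2,046.12
Combined annual = $3,085.32 + $2,046.12 = $5,131.44
Monthly escrow = $5,131.44 / 12 = $427.62
Shortage per month = $1,409.04 ÷ 24 = $58.71
New monthly escrow = $427.62 + $58.71 = $486.33

$486.33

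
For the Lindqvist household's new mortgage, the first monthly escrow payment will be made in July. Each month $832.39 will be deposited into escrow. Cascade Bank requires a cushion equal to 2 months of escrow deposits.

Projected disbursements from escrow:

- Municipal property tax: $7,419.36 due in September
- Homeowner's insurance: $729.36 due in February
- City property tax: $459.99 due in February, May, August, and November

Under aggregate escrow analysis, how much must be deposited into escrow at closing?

$7,046.96

Cushion = 2 × $832.39 = $1,664.78
Trial balance (start $0, +$832.39 each month, − disbursements):
  Jul: +$832.39 → $832.39
  Aug: +$832.39 − $459.99 → $1,204.79
  Sep: +$832.39 − $7,419.36 → -$5,382.18
  Oct: +$832.39 → -$4,549.79
  Nov: +$832.39 − $459.99 → -$4,177.39
  Dec: +$832.39 → -$3,345.00
  Jan: +$832.39 → -$2,512.61
  Feb: +$832.39 − $1,189.35 → -$2,869.57
  Mar: +$832.39 → -$2,037.18
  Apr: +$832.39 → -$1,204.79
  May: +$832.39 − $459.99 → -$832.39
  Jun: +$832.39 → $0.00
Lowest trial balance = -$5,382.18 (Sep)
Initial deposit = cushion − low point = $1,664.78 − (-$5,382.18) = $7,046.96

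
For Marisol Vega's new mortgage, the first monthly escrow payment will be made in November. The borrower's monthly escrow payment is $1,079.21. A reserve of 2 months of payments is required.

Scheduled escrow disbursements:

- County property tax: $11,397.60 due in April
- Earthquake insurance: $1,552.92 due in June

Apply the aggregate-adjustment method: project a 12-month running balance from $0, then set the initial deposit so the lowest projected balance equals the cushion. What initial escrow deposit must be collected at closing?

$7,080.76

Cushion = 2 × $1,079.21 = $2,158.42
Trial balance (start $0, +$1,079.21 each month, − disbursements):
  Nov: +$1,079.21 → $1,079.21
  Dec: +$1,079.21 → $2,158.42
  Jan: +$1,079.21 → $3,237.63
  Feb: +$1,079.21 → $4,316.84
  Mar: +$1,079.21 → $5,396.05
  Apr: +$1,079.21 − $11,397.60 → -$4,922.34
  May: +$1,079.21 → -$3,843.13
  Jun: +$1,079.21 − $1,552.92 → -$4,316.84
  Jul: +$1,079.21 → -$3,237.63
  Aug: +$1,079.21 → -$2,158.42
  Sep: +$1,079.21 → -$1,079.21
  Oct: +$1,079.21 → $0.00
Lowest trial balance = -$4,922.34 (Apr)
Initial deposit = cushion − low point = $2,158.42 − (-$4,922.34) = $7,080.76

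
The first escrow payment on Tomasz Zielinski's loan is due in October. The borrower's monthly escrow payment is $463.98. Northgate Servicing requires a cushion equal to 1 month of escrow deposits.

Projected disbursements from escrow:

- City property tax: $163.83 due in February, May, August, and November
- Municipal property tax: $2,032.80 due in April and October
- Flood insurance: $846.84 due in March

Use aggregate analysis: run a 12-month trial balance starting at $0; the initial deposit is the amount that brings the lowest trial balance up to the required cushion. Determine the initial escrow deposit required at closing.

Cushion = 1 × $463.98 = $463.98
Trial balance (start $0, +$463.98 each month, − disbursements):
  Oct: +$463.98 − $2,032.80 → -$1,568.82
  Nov: +$463.98 − $163.83 → -$1,268.67
  Dec: +$463.98 → -$804.69
  Jan: +$463.98 → -$340.71
  Feb: +$463.98 − $163.83 → -$40.56
  Mar: +$463.98 − $846.84 → -$423.42
  Apr: +$463.98 − $2,032.80 → -$1,992.24
  May: +$463.98 − $163.83 → -$1,692.09
  Jun: +$463.98 → -$1,228.11
  Jul: +$463.98 → -$764.13
  Aug: +$463.98 − $163.83 → -$463.98
  Sep: +$463.98 → $0.00
Lowest trial balance = -$1,992.24 (Apr)
Initial deposit = cushion − low point = $463.98 − (-$1,992.24) = $2,456.22

$2,456.22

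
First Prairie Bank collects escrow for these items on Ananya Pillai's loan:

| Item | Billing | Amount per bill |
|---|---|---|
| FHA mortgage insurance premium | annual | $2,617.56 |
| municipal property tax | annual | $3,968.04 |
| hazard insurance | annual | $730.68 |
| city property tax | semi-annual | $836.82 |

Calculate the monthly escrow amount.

$749.16

FHA mortgage insurance premium — $2,617.56
Municipal property tax — $3,968.04
Hazard insurance — $730.68
City property tax — $836.82 × 2 = $1,673.64
Total per year = $2,617.56 + $3,968.04 + $730.68 + $1,673.64 = $8,989.92
Monthly escrow = $8,989.92 / 12 = $749.16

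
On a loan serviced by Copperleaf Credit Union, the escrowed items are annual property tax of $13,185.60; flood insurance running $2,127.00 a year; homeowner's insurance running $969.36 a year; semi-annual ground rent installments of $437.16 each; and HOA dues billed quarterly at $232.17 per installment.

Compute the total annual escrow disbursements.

Property tax = $13,185.60 per year
Flood insurance = $2,127.00 per year
Homeowner's insurance = $969.36 per year
Ground rent = $437.16 × 2 = $874.32 per year
HOA dues = $232.17 × 4 = $928.68 per year
Total annual escrow = $13,185.60 + $2,127.00 + $969.36 + $874.32 + $928.68 = $18,084.96

$18,084.96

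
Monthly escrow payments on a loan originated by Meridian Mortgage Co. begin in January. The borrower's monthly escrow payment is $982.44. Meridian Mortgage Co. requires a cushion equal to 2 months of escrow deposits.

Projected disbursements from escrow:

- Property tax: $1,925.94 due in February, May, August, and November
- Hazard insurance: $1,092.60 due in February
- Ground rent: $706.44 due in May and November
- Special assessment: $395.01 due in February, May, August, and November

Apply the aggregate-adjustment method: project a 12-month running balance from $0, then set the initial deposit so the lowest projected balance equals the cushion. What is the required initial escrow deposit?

Cushion = 2 × $982.44 = $1,964.88
Trial balance (start $0, +$982.44 each month, − disbursements):
  Jan: +$982.44 → $982.44
  Feb: +$982.44 − $3,413.55 → -$1,448.67
  Mar: +$982.44 → -$466.23
  Apr: +$982.44 → $516.21
  May: +$982.44 − $3,027.39 → -$1,528.74
  Jun: +$982.44 → -$546.30
  Jul: +$982.44 → $436.14
  Aug: +$982.44 − $2,320.95 → -$902.37
  Sep: +$982.44 → $80.07
  Oct: +$982.44 → $1,062.51
  Nov: +$982.44 − $3,027.39 → -$982.44
  Dec: +$982.44 → $0.00
Lowest trial balance = -$1,528.74 (May)
Initial deposit = cushion − low point = $1,964.88 − (-$1,528.74) = $3,493.62

$3,493.62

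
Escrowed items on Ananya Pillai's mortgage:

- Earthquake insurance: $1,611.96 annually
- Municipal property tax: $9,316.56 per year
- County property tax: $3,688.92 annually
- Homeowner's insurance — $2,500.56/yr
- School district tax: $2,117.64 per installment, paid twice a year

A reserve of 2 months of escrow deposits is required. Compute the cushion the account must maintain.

Earthquake insurance: $1,611.96/yr
Municipal property tax: $9,316.56/yr
County property tax: $3,688.92/yr
Homeowner's insurance: $2,500.56/yr
School district tax: $2,117.64 × 2 = $4,235.28/yr
Total per year = $1,611.96 + $9,316.56 + $3,688.92 + $2,500.56 + $4,235.28 = $21,353.28
Monthly escrow = $21,353.28 / 12 = $1,779.44
Cushion = 2 × $1,779.44 = $3,558.88

$3,558.88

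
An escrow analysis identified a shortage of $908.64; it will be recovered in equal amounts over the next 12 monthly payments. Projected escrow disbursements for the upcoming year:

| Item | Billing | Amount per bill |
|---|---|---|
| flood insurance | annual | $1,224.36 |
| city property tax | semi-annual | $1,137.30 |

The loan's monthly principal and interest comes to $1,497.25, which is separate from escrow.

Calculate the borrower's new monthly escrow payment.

$367.30

Flood insurance — $1,224.36 per year
City property tax — $1,137.30 × 2 = $2,274.60 per year
Yearly total = $3,498.96
Per month = $3,498.96 ÷ 12 = $291.58
Shortage per month = $908.64 ÷ 12 = $75.72
New monthly escrow = $291.58 + $75.72 = $367.30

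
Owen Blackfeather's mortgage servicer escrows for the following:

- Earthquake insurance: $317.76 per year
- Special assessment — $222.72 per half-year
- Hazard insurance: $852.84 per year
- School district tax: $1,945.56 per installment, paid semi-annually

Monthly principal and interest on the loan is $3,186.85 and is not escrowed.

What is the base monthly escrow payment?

Earthquake insurance: $317.76 per year
Special assessment: $222.72 × 2 = $445.44 per year
Hazard insurance: $852.84 per year
School district tax: $1,945.56 × 2 = $3,891.12 per year
Yearly total = $317.76 + $445.44 + $852.84 + $3,891.12 = $5,507.16
Base monthly escrow = $5,507.16 ÷ 12 = $458.93

$458.93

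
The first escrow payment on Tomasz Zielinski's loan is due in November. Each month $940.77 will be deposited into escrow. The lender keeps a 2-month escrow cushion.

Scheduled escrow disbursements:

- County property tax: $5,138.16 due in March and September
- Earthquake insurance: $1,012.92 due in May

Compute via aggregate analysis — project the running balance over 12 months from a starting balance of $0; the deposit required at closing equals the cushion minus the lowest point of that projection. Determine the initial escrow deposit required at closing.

$2,822.31

Cushion = 2 × $940.77 = $1,881.54
Trial balance (start $0, +$940.77 each month, − disbursements):
  Nov: +$940.77 → $940.77
  Dec: +$940.77 → $1,881.54
  Jan: +$940.77 → $2,822.31
  Feb: +$940.77 → $3,763.08
  Mar: +$940.77 − $5,138.16 → -$434.31
  Apr: +$940.77 → $506.46
  May: +$940.77 − $1,012.92 → $434.31
  Jun: +$940.77 → $1,375.08
  Jul: +$940.77 → $2,315.85
  Aug: +$940.77 → $3,256.62
  Sep: +$940.77 − $5,138.16 → -$940.77
  Oct: +$940.77 → $0.00
Lowest trial balance = -$940.77 (Sep)
Initial deposit = cushion − low point = $1,881.54 − (-$940.77) = $2,822.31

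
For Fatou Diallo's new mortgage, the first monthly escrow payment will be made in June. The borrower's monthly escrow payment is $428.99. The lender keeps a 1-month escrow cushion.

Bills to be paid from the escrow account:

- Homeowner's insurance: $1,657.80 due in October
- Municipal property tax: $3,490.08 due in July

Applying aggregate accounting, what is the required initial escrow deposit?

Cushion = 1 × $428.99 = $428.99
Trial balance (start $0, +$428.99 each month, − disbursements):
  Jun: +$428.99 → $428.99
  Jul: +$428.99 − $3,490.08 → -$2,632.10
  Aug: +$428.99 → -$2,203.11
  Sep: +$428.99 → -$1,774.12
  Oct: +$428.99 − $1,657.80 → -$3,002.93
  Nov: +$428.99 → -$2,573.94
  Dec: +$428.99 → -$2,144.95
  Jan: +$428.99 → -$1,715.96
  Feb: +$428.99 → -$1,286.97
  Mar: +$428.99 → -$857.98
  Apr: +$428.99 → -$428.99
  May: +$428.99 → $0.00
Lowest trial balance = -$3,002.93 (Oct)
Initial deposit = cushion − low point = $428.99 − (-$3,002.93) = $3,431.92

$3,431.92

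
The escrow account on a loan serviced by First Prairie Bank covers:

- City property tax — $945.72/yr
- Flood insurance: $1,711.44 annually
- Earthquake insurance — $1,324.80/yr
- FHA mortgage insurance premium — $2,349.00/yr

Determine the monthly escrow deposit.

$527.58

City property tax — $945.72 per year
Flood insurance — $1,711.44 per year
Earthquake insurance — $1,324.80 per year
FHA mortgage insurance premium — $2,349.00 per year
Combined annual = $945.72 + $1,711.44 + $1,324.80 + $2,349.00 = $6,330.96
Base monthly escrow = $6,330.96 ÷ 12 = $527.58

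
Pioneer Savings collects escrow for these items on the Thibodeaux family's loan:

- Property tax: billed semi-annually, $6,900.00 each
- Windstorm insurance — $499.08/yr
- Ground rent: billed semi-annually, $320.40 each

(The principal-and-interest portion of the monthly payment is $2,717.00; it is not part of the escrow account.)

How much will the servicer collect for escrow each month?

$1,244.99

Property tax: $6,900.00 × 2 = $13,800.00/yr
Windstorm insurance: $499.08/yr
Ground rent: $320.40 × 2 = $640.80/yr
Annual escrow total = $14,939.88
Per month = $14,939.88 ÷ 12 = $1,244.99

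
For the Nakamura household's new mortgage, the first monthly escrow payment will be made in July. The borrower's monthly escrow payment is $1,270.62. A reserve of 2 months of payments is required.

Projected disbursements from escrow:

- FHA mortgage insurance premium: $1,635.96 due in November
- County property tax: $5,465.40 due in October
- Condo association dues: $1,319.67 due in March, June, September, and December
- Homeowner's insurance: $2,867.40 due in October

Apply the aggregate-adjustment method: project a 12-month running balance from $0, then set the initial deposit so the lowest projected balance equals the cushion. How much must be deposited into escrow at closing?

$7,525.62

Cushion = 2 × $1,270.62 = $2,541.24
Trial balance (start $0, +$1,270.62 each month, − disbursements):
  Jul: +$1,270.62 → $1,270.62
  Aug: +$1,270.62 → $2,541.24
  Sep: +$1,270.62 − $1,319.67 → $2,492.19
  Oct: +$1,270.62 − $8,332.80 → -$4,569.99
  Nov: +$1,270.62 − $1,635.96 → -$4,935.33
  Dec: +$1,270.62 − $1,319.67 → -$4,984.38
  Jan: +$1,270.62 → -$3,713.76
  Feb: +$1,270.62 → -$2,443.14
  Mar: +$1,270.62 − $1,319.67 → -$2,492.19
  Apr: +$1,270.62 → -$1,221.57
  May: +$1,270.62 → $49.05
  Jun: +$1,270.62 − $1,319.67 → $0.00
Lowest trial balance = -$4,984.38 (Dec)
Initial deposit = cushion − low point = $2,541.24 − (-$4,984.38) = $7,525.62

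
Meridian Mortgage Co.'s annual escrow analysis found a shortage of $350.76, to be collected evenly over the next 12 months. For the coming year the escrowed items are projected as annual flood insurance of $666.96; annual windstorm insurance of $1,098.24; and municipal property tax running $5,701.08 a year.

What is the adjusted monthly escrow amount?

$651.42

Flood insurance: $666.96 per year
Windstorm insurance: $1,098.24 per year
Municipal property tax: $5,701.08 per year
Total per year = $666.96 + $1,098.24 + $5,701.08 = $7,466.28
Per month = $7,466.28 ÷ 12 = $622.19
Shortage spread = $350.76 / 12 = $29.23/mo
Adjusted monthly = $622.19 + $29.23 = $651.42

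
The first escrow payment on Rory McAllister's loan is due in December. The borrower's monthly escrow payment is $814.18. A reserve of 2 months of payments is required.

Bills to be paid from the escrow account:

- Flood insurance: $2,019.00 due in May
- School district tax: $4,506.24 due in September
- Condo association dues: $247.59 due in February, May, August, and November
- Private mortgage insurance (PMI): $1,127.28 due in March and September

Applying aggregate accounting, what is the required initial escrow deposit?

Cushion = 2 × $814.18 = $1,628.36
Trial balance (start $0, +$814.18 each month, − disbursements):
  Dec: +$814.18 → $814.18
  Jan: +$814.18 → $1,628.36
  Feb: +$814.18 − $247.59 → $2,194.95
  Mar: +$814.18 − $1,127.28 → $1,881.85
  Apr: +$814.18 → $2,696.03
  May: +$814.18 − $2,266.59 → $1,243.62
  Jun: +$814.18 → $2,057.80
  Jul: +$814.18 → $2,871.98
  Aug: +$814.18 − $247.59 → $3,438.57
  Sep: +$814.18 − $5,633.52 → -$1,380.77
  Oct: +$814.18 → -$566.59
  Nov: +$814.18 − $247.59 → $0.00
Lowest trial balance = -$1,380.77 (Sep)
Initial deposit = cushion − low point = $1,628.36 − (-$1,380.77) = $3,009.13

$3,009.13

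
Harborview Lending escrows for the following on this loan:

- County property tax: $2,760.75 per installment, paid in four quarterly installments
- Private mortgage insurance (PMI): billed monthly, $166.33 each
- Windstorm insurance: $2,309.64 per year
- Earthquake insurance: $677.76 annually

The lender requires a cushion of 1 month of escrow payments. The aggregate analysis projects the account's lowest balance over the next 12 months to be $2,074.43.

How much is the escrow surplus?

$738.90

County property tax — $2,760.75 × 4 = $11,043.00 per year
Private mortgage insurance (PMI) — $166.33 × 12 = $1,995.96 per year
Windstorm insurance — $2,309.64 per year
Earthquake insurance — $677.76 per year
Yearly total = $11,043.00 + $1,995.96 + $2,309.64 + $677.76 = $16,026.36
Per month = $16,026.36 ÷ 12 = $1,335.53
Cushion = 1 × $1,335.53 = $1,335.53
Excess over cushion: $2,074.43 − $1,335.53 = $738.90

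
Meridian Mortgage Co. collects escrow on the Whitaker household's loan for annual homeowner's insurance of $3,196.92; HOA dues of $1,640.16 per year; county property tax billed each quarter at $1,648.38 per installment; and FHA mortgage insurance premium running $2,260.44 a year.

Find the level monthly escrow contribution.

Homeowner's insurance — $3,196.92
HOA dues — $1,640.16
County property tax — $1,648.38 × 4 = $6,593.52
FHA mortgage insurance premium — $2,260.44
Combined annual = $3,196.92 + $1,640.16 + $6,593.52 + $2,260.44 = $13,691.04
Monthly = $13,691.04 / 12 = $1,140.92

$1,140.92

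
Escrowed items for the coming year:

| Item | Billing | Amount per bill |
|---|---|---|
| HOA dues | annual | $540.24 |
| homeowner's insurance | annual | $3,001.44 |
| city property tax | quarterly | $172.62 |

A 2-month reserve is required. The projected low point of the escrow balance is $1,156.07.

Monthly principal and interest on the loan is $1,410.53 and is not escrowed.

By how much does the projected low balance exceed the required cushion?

HOA dues — $540.24/yr
Homeowner's insurance — $3,001.44/yr
City property tax — $172.62 × 4 = $690.48/yr
Total annual escrow = $540.24 + $3,001.44 + $690.48 = $4,232.16
Base monthly escrow = $4,232.16 ÷ 12 = $352.68
Required cushion = 2 × $352.68 = $705.36
Surplus = $1,156.07 − $705.36 = $450.71

$450.71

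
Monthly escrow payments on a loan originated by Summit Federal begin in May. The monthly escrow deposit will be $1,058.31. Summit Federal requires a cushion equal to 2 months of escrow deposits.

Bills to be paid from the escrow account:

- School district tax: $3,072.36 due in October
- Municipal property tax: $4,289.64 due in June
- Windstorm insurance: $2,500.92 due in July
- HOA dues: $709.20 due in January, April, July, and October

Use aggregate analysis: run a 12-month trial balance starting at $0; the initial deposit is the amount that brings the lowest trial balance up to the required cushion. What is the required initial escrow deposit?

$7,048.08

Cushion = 2 × $1,058.31 = $2,116.62
Trial balance (start $0, +$1,058.31 each month, − disbursements):
  May: +$1,058.31 → $1,058.31
  Jun: +$1,058.31 − $4,289.64 → -$2,173.02
  Jul: +$1,058.31 − $3,210.12 → -$4,324.83
  Aug: +$1,058.31 → -$3,266.52
  Sep: +$1,058.31 → -$2,208.21
  Oct: +$1,058.31 − $3,781.56 → -$4,931.46
  Nov: +$1,058.31 → -$3,873.15
  Dec: +$1,058.31 → -$2,814.84
  Jan: +$1,058.31 − $709.20 → -$2,465.73
  Feb: +$1,058.31 → -$1,407.42
  Mar: +$1,058.31 → -$349.11
  Apr: +$1,058.31 − $709.20 → $0.00
Lowest trial balance = -$4,931.46 (Oct)
Initial deposit = cushion − low point = $2,116.62 − (-$4,931.46) = $7,048.08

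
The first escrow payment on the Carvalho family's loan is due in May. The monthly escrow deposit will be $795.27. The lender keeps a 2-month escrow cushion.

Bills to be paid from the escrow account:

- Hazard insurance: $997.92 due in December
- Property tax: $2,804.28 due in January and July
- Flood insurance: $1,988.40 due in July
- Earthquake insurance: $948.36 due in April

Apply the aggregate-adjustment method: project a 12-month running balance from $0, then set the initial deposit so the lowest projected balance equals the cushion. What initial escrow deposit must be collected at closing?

$3,997.41

Cushion = 2 × $795.27 = $1,590.54
Trial balance (start $0, +$795.27 each month, − disbursements):
  May: +$795.27 → $795.27
  Jun: +$795.27 → $1,590.54
  Jul: +$795.27 − $4,792.68 → -$2,406.87
  Aug: +$795.27 → -$1,611.60
  Sep: +$795.27 → -$816.33
  Oct: +$795.27 → -$21.06
  Nov: +$795.27 → $774.21
  Dec: +$795.27 − $997.92 → $571.56
  Jan: +$795.27 − $2,804.28 → -$1,437.45
  Feb: +$795.27 → -$642.18
  Mar: +$795.27 → $153.09
  Apr: +$795.27 − $948.36 → $0.00
Lowest trial balance = -$2,406.87 (Jul)
Initial deposit = cushion − low point = $1,590.54 − (-$2,406.87) = $3,997.41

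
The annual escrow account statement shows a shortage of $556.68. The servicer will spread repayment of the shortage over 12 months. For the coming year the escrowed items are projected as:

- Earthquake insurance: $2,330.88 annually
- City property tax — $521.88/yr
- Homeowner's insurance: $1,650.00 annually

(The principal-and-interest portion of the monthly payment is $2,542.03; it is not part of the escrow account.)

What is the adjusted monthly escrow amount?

Earthquake insurance: $2,330.88 per year
City property tax: $521.88 per year
Homeowner's insurance: $1,650.00 per year
Annual escrow total = $2,330.88 + $521.88 + $1,650.00 = $4,502.76
Monthly = $4,502.76 / 12 = $375.23
Shortage per month = $556.68 ÷ 12 = $46.39
New monthly escrow = $375.23 + $46.39 = $421.62

$421.62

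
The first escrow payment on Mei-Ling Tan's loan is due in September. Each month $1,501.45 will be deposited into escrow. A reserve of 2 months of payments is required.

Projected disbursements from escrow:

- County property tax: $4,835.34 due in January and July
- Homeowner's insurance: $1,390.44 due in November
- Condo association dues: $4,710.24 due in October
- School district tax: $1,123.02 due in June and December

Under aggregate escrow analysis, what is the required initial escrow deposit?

$7,554.69

Cushion = 2 × $1,501.45 = $3,002.90
Trial balance (start $0, +$1,501.45 each month, − disbursements):
  Sep: +$1,501.45 → $1,501.45
  Oct: +$1,501.45 − $4,710.24 → -$1,707.34
  Nov: +$1,501.45 − $1,390.44 → -$1,596.33
  Dec: +$1,501.45 − $1,123.02 → -$1,217.90
  Jan: +$1,501.45 − $4,835.34 → -$4,551.79
  Feb: +$1,501.45 → -$3,050.34
  Mar: +$1,501.45 → -$1,548.89
  Apr: +$1,501.45 → -$47.44
  May: +$1,501.45 → $1,454.01
  Jun: +$1,501.45 − $1,123.02 → $1,832.44
  Jul: +$1,501.45 − $4,835.34 → -$1,501.45
  Aug: +$1,501.45 → $0.00
Lowest trial balance = -$4,551.79 (Jan)
Initial deposit = cushion − low point = $3,002.90 − (-$4,551.79) = $7,554.69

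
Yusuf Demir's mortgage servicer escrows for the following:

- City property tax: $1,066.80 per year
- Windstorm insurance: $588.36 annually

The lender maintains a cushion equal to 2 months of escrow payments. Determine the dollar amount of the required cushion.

City property tax = $1,066.80 annually
Windstorm insurance = $588.36 annually
Combined annual = $1,066.80 + $588.36 = $1,655.16
Monthly = $1,655.16 / 12 = $137.93
Reserve = 2 × $137.93 = $275.86

$275.86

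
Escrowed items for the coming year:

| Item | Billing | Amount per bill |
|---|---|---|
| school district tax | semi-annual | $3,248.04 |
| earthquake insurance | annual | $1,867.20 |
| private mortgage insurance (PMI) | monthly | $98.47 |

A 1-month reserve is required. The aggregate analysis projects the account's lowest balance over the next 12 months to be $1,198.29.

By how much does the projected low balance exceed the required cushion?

School district tax = $3,248.04 × 2 = $6,496.08 per year
Earthquake insurance = $1,867.20 per year
Private mortgage insurance (PMI) = $98.47 × 12 = $1,181.64 per year
Yearly total = $6,496.08 + $1,867.20 + $1,181.64 = $9,544.92
Monthly = $9,544.92 ÷ 12 = $795.41
Required reserve = 1 × $795.41 = $795.41
Excess over cushion: $1,198.29 − $795.41 = $402.88

$402.88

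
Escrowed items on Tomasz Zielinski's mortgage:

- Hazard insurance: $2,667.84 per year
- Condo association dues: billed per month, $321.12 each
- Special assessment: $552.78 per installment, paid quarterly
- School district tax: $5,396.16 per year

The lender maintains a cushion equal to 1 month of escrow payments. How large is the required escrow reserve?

$1,177.38

Hazard insurance — $2,667.84 annually
Condo association dues — $321.12 × 12 = $3,853.44 annually
Special assessment — $552.78 × 4 = $2,211.12 annually
School district tax — $5,396.16 annually
Yearly total = $2,667.84 + $3,853.44 + $2,211.12 + $5,396.16 = $14,128.56
Base monthly escrow = $14,128.56 ÷ 12 = $1,177.38
Required cushion = 1 × $1,177.38 = $1,177.38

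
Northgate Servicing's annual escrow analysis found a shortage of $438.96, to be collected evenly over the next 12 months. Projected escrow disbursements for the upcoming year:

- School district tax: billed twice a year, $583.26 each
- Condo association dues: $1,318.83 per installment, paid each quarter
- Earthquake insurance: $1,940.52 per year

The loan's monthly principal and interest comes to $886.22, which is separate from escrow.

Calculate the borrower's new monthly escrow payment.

School district tax: $583.26 × 2 = $1,166.52
Condo association dues: $1,318.83 × 4 = $5,275.32
Earthquake insurance: $1,940.52
Yearly total = $8,382.36
Monthly = $8,382.36 / 12 = $698.53
Shortage per month = $438.96 ÷ 12 = $36.58
New monthly escrow = $698.53 + $36.58 = $735.11

$735.11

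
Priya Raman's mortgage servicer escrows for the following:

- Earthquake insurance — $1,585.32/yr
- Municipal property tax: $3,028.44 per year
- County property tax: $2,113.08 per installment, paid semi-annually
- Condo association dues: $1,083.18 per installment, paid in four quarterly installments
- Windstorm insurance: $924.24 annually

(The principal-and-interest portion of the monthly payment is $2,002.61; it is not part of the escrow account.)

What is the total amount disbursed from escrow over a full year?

$14,096.88

Earthquake insurance — $1,585.32/yr
Municipal property tax — $3,028.44/yr
County property tax — $2,113.08 × 2 = $4,226.16/yr
Condo association dues — $1,083.18 × 4 = $4,332.72/yr
Windstorm insurance — $924.24/yr
Total per year = $14,096.88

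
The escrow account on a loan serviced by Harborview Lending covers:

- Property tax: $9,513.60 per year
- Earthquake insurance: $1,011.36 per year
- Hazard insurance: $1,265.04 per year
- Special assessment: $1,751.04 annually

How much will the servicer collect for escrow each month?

$1,128.42

Property tax — $9,513.60 annually
Earthquake insurance — $1,011.36 annually
Hazard insurance — $1,265.04 annually
Special assessment — $1,751.04 annually
Total annual escrow = $9,513.60 + $1,011.36 + $1,265.04 + $1,751.04 = $13,541.04
Base monthly escrow = $13,541.04 ÷ 12 = $1,128.42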